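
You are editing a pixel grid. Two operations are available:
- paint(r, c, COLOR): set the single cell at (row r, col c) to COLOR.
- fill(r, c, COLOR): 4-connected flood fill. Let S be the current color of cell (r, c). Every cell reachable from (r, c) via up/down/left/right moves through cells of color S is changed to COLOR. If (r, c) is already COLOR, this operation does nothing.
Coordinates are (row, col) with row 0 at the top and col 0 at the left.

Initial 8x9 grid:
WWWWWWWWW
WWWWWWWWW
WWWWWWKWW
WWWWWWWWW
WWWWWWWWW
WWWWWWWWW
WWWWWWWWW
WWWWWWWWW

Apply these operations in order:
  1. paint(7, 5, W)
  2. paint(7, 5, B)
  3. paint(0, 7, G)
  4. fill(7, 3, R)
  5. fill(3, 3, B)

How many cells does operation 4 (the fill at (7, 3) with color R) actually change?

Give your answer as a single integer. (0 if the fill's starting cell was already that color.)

Answer: 69

Derivation:
After op 1 paint(7,5,W):
WWWWWWWWW
WWWWWWWWW
WWWWWWKWW
WWWWWWWWW
WWWWWWWWW
WWWWWWWWW
WWWWWWWWW
WWWWWWWWW
After op 2 paint(7,5,B):
WWWWWWWWW
WWWWWWWWW
WWWWWWKWW
WWWWWWWWW
WWWWWWWWW
WWWWWWWWW
WWWWWWWWW
WWWWWBWWW
After op 3 paint(0,7,G):
WWWWWWWGW
WWWWWWWWW
WWWWWWKWW
WWWWWWWWW
WWWWWWWWW
WWWWWWWWW
WWWWWWWWW
WWWWWBWWW
After op 4 fill(7,3,R) [69 cells changed]:
RRRRRRRGR
RRRRRRRRR
RRRRRRKRR
RRRRRRRRR
RRRRRRRRR
RRRRRRRRR
RRRRRRRRR
RRRRRBRRR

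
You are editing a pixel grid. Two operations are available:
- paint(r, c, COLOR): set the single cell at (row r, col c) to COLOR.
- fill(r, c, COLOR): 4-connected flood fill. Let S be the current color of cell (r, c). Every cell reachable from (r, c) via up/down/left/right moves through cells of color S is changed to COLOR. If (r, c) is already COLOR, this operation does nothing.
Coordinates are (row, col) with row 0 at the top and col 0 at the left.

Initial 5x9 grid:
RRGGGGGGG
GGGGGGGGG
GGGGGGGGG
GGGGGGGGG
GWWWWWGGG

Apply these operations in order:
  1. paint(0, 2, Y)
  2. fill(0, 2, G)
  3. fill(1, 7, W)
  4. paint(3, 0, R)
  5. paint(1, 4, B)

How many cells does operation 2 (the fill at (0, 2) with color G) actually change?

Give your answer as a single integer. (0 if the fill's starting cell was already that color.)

After op 1 paint(0,2,Y):
RRYGGGGGG
GGGGGGGGG
GGGGGGGGG
GGGGGGGGG
GWWWWWGGG
After op 2 fill(0,2,G) [1 cells changed]:
RRGGGGGGG
GGGGGGGGG
GGGGGGGGG
GGGGGGGGG
GWWWWWGGG

Answer: 1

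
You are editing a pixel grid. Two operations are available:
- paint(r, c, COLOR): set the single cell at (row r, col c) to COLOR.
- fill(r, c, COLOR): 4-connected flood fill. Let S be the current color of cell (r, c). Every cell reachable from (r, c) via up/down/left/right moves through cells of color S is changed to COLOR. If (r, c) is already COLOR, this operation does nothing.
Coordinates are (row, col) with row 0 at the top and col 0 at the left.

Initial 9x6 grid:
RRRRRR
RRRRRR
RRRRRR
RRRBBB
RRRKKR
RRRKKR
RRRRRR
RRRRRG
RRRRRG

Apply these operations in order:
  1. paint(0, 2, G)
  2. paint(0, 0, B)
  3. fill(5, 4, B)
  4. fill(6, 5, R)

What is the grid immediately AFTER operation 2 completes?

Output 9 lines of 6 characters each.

Answer: BRGRRR
RRRRRR
RRRRRR
RRRBBB
RRRKKR
RRRKKR
RRRRRR
RRRRRG
RRRRRG

Derivation:
After op 1 paint(0,2,G):
RRGRRR
RRRRRR
RRRRRR
RRRBBB
RRRKKR
RRRKKR
RRRRRR
RRRRRG
RRRRRG
After op 2 paint(0,0,B):
BRGRRR
RRRRRR
RRRRRR
RRRBBB
RRRKKR
RRRKKR
RRRRRR
RRRRRG
RRRRRG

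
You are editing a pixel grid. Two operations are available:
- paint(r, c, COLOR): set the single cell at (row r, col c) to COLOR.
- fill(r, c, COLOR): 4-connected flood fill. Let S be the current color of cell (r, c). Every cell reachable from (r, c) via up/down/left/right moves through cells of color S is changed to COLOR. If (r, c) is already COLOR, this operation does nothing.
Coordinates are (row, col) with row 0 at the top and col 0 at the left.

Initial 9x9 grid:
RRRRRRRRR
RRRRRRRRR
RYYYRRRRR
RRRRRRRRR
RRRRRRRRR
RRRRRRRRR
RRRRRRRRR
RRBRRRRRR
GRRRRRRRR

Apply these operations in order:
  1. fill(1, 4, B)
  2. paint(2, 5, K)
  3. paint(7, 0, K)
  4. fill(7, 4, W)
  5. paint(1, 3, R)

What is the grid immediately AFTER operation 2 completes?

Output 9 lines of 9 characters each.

After op 1 fill(1,4,B) [76 cells changed]:
BBBBBBBBB
BBBBBBBBB
BYYYBBBBB
BBBBBBBBB
BBBBBBBBB
BBBBBBBBB
BBBBBBBBB
BBBBBBBBB
GBBBBBBBB
After op 2 paint(2,5,K):
BBBBBBBBB
BBBBBBBBB
BYYYBKBBB
BBBBBBBBB
BBBBBBBBB
BBBBBBBBB
BBBBBBBBB
BBBBBBBBB
GBBBBBBBB

Answer: BBBBBBBBB
BBBBBBBBB
BYYYBKBBB
BBBBBBBBB
BBBBBBBBB
BBBBBBBBB
BBBBBBBBB
BBBBBBBBB
GBBBBBBBB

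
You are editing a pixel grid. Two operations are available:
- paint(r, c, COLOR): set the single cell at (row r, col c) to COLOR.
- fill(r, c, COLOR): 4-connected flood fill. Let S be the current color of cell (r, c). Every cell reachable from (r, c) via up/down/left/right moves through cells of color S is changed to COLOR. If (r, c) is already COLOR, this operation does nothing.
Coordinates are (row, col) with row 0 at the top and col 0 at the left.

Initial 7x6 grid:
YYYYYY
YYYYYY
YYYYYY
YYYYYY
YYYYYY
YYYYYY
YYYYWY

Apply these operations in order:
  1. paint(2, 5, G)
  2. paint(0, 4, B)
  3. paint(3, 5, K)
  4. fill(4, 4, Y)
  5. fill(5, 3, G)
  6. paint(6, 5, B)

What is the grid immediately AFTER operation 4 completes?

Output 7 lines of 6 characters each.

Answer: YYYYBY
YYYYYY
YYYYYG
YYYYYK
YYYYYY
YYYYYY
YYYYWY

Derivation:
After op 1 paint(2,5,G):
YYYYYY
YYYYYY
YYYYYG
YYYYYY
YYYYYY
YYYYYY
YYYYWY
After op 2 paint(0,4,B):
YYYYBY
YYYYYY
YYYYYG
YYYYYY
YYYYYY
YYYYYY
YYYYWY
After op 3 paint(3,5,K):
YYYYBY
YYYYYY
YYYYYG
YYYYYK
YYYYYY
YYYYYY
YYYYWY
After op 4 fill(4,4,Y) [0 cells changed]:
YYYYBY
YYYYYY
YYYYYG
YYYYYK
YYYYYY
YYYYYY
YYYYWY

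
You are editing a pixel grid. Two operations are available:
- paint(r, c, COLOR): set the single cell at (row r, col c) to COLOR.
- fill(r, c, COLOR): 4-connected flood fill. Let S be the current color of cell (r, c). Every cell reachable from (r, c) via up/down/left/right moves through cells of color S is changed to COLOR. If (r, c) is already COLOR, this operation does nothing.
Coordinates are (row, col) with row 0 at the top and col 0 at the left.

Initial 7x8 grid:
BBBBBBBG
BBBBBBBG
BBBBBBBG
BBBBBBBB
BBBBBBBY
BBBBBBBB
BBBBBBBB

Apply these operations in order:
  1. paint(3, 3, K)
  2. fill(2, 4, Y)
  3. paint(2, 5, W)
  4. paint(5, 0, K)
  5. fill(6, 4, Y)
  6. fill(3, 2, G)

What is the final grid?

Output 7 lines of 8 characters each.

After op 1 paint(3,3,K):
BBBBBBBG
BBBBBBBG
BBBBBBBG
BBBKBBBB
BBBBBBBY
BBBBBBBB
BBBBBBBB
After op 2 fill(2,4,Y) [51 cells changed]:
YYYYYYYG
YYYYYYYG
YYYYYYYG
YYYKYYYY
YYYYYYYY
YYYYYYYY
YYYYYYYY
After op 3 paint(2,5,W):
YYYYYYYG
YYYYYYYG
YYYYYWYG
YYYKYYYY
YYYYYYYY
YYYYYYYY
YYYYYYYY
After op 4 paint(5,0,K):
YYYYYYYG
YYYYYYYG
YYYYYWYG
YYYKYYYY
YYYYYYYY
KYYYYYYY
YYYYYYYY
After op 5 fill(6,4,Y) [0 cells changed]:
YYYYYYYG
YYYYYYYG
YYYYYWYG
YYYKYYYY
YYYYYYYY
KYYYYYYY
YYYYYYYY
After op 6 fill(3,2,G) [50 cells changed]:
GGGGGGGG
GGGGGGGG
GGGGGWGG
GGGKGGGG
GGGGGGGG
KGGGGGGG
GGGGGGGG

Answer: GGGGGGGG
GGGGGGGG
GGGGGWGG
GGGKGGGG
GGGGGGGG
KGGGGGGG
GGGGGGGG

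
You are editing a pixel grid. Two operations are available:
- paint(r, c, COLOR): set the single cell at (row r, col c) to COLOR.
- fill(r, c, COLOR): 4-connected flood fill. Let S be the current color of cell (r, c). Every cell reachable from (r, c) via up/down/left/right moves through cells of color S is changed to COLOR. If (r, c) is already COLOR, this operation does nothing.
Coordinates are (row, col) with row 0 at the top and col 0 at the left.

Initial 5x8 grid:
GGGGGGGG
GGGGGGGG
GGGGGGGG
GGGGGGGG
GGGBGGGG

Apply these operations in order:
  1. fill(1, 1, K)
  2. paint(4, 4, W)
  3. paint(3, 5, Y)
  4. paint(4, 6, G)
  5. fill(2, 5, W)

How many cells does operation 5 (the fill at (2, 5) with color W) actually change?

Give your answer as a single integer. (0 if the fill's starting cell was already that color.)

After op 1 fill(1,1,K) [39 cells changed]:
KKKKKKKK
KKKKKKKK
KKKKKKKK
KKKKKKKK
KKKBKKKK
After op 2 paint(4,4,W):
KKKKKKKK
KKKKKKKK
KKKKKKKK
KKKKKKKK
KKKBWKKK
After op 3 paint(3,5,Y):
KKKKKKKK
KKKKKKKK
KKKKKKKK
KKKKKYKK
KKKBWKKK
After op 4 paint(4,6,G):
KKKKKKKK
KKKKKKKK
KKKKKKKK
KKKKKYKK
KKKBWKGK
After op 5 fill(2,5,W) [35 cells changed]:
WWWWWWWW
WWWWWWWW
WWWWWWWW
WWWWWYWW
WWWBWKGW

Answer: 35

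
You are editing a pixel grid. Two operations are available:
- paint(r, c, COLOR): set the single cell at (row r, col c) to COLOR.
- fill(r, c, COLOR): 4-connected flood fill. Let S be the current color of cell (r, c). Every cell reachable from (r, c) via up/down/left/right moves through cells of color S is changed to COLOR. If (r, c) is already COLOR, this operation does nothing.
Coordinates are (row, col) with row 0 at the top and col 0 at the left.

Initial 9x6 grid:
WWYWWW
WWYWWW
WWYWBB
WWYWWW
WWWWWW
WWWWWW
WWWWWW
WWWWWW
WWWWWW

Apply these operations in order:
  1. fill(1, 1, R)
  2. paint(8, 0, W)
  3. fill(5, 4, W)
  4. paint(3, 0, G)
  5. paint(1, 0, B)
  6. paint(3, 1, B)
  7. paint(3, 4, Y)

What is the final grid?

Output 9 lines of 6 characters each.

After op 1 fill(1,1,R) [48 cells changed]:
RRYRRR
RRYRRR
RRYRBB
RRYRRR
RRRRRR
RRRRRR
RRRRRR
RRRRRR
RRRRRR
After op 2 paint(8,0,W):
RRYRRR
RRYRRR
RRYRBB
RRYRRR
RRRRRR
RRRRRR
RRRRRR
RRRRRR
WRRRRR
After op 3 fill(5,4,W) [47 cells changed]:
WWYWWW
WWYWWW
WWYWBB
WWYWWW
WWWWWW
WWWWWW
WWWWWW
WWWWWW
WWWWWW
After op 4 paint(3,0,G):
WWYWWW
WWYWWW
WWYWBB
GWYWWW
WWWWWW
WWWWWW
WWWWWW
WWWWWW
WWWWWW
After op 5 paint(1,0,B):
WWYWWW
BWYWWW
WWYWBB
GWYWWW
WWWWWW
WWWWWW
WWWWWW
WWWWWW
WWWWWW
After op 6 paint(3,1,B):
WWYWWW
BWYWWW
WWYWBB
GBYWWW
WWWWWW
WWWWWW
WWWWWW
WWWWWW
WWWWWW
After op 7 paint(3,4,Y):
WWYWWW
BWYWWW
WWYWBB
GBYWYW
WWWWWW
WWWWWW
WWWWWW
WWWWWW
WWWWWW

Answer: WWYWWW
BWYWWW
WWYWBB
GBYWYW
WWWWWW
WWWWWW
WWWWWW
WWWWWW
WWWWWW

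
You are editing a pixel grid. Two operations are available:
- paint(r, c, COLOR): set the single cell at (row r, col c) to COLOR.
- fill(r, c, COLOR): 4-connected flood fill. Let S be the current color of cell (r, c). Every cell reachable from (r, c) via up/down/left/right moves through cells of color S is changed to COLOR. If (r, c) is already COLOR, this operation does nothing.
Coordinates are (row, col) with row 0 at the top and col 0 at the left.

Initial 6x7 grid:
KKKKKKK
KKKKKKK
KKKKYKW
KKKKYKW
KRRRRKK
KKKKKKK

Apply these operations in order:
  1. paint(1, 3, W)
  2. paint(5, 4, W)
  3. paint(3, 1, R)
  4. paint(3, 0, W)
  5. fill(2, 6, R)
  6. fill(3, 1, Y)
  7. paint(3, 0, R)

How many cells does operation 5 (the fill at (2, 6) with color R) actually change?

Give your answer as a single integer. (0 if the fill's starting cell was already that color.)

After op 1 paint(1,3,W):
KKKKKKK
KKKWKKK
KKKKYKW
KKKKYKW
KRRRRKK
KKKKKKK
After op 2 paint(5,4,W):
KKKKKKK
KKKWKKK
KKKKYKW
KKKKYKW
KRRRRKK
KKKKWKK
After op 3 paint(3,1,R):
KKKKKKK
KKKWKKK
KKKKYKW
KRKKYKW
KRRRRKK
KKKKWKK
After op 4 paint(3,0,W):
KKKKKKK
KKKWKKK
KKKKYKW
WRKKYKW
KRRRRKK
KKKKWKK
After op 5 fill(2,6,R) [2 cells changed]:
KKKKKKK
KKKWKKK
KKKKYKR
WRKKYKR
KRRRRKK
KKKKWKK

Answer: 2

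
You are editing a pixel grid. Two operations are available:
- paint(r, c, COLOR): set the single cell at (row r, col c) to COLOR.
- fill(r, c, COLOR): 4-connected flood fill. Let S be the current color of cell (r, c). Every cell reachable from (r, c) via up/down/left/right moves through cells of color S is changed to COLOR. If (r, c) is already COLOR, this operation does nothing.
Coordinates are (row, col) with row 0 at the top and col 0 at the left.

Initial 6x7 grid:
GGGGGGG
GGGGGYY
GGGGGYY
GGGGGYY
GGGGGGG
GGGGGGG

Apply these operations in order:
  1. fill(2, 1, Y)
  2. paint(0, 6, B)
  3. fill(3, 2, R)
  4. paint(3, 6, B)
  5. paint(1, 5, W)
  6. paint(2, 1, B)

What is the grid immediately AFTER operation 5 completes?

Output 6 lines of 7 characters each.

After op 1 fill(2,1,Y) [36 cells changed]:
YYYYYYY
YYYYYYY
YYYYYYY
YYYYYYY
YYYYYYY
YYYYYYY
After op 2 paint(0,6,B):
YYYYYYB
YYYYYYY
YYYYYYY
YYYYYYY
YYYYYYY
YYYYYYY
After op 3 fill(3,2,R) [41 cells changed]:
RRRRRRB
RRRRRRR
RRRRRRR
RRRRRRR
RRRRRRR
RRRRRRR
After op 4 paint(3,6,B):
RRRRRRB
RRRRRRR
RRRRRRR
RRRRRRB
RRRRRRR
RRRRRRR
After op 5 paint(1,5,W):
RRRRRRB
RRRRRWR
RRRRRRR
RRRRRRB
RRRRRRR
RRRRRRR

Answer: RRRRRRB
RRRRRWR
RRRRRRR
RRRRRRB
RRRRRRR
RRRRRRR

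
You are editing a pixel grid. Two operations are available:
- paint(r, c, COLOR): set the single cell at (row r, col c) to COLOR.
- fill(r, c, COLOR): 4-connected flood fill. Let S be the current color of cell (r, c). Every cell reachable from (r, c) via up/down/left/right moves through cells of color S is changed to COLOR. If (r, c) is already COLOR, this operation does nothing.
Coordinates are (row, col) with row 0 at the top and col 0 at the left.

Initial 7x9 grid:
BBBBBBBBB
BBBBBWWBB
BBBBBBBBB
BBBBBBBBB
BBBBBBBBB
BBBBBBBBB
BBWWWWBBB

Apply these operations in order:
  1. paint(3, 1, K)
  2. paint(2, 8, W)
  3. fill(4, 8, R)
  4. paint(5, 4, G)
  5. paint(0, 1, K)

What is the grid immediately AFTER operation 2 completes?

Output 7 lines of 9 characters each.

After op 1 paint(3,1,K):
BBBBBBBBB
BBBBBWWBB
BBBBBBBBB
BKBBBBBBB
BBBBBBBBB
BBBBBBBBB
BBWWWWBBB
After op 2 paint(2,8,W):
BBBBBBBBB
BBBBBWWBB
BBBBBBBBW
BKBBBBBBB
BBBBBBBBB
BBBBBBBBB
BBWWWWBBB

Answer: BBBBBBBBB
BBBBBWWBB
BBBBBBBBW
BKBBBBBBB
BBBBBBBBB
BBBBBBBBB
BBWWWWBBB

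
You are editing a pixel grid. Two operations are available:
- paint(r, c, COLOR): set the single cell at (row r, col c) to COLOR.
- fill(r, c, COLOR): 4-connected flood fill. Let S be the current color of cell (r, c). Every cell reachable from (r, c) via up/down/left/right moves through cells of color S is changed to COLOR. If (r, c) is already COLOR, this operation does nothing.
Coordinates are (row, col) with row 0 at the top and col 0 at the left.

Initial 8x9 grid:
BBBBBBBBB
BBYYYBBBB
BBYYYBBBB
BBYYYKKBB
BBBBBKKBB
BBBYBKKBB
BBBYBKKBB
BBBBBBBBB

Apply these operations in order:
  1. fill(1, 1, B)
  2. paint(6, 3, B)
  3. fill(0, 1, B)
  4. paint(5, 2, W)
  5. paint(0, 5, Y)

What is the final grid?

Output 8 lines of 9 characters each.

Answer: BBBBBYBBB
BBYYYBBBB
BBYYYBBBB
BBYYYKKBB
BBBBBKKBB
BBWYBKKBB
BBBBBKKBB
BBBBBBBBB

Derivation:
After op 1 fill(1,1,B) [0 cells changed]:
BBBBBBBBB
BBYYYBBBB
BBYYYBBBB
BBYYYKKBB
BBBBBKKBB
BBBYBKKBB
BBBYBKKBB
BBBBBBBBB
After op 2 paint(6,3,B):
BBBBBBBBB
BBYYYBBBB
BBYYYBBBB
BBYYYKKBB
BBBBBKKBB
BBBYBKKBB
BBBBBKKBB
BBBBBBBBB
After op 3 fill(0,1,B) [0 cells changed]:
BBBBBBBBB
BBYYYBBBB
BBYYYBBBB
BBYYYKKBB
BBBBBKKBB
BBBYBKKBB
BBBBBKKBB
BBBBBBBBB
After op 4 paint(5,2,W):
BBBBBBBBB
BBYYYBBBB
BBYYYBBBB
BBYYYKKBB
BBBBBKKBB
BBWYBKKBB
BBBBBKKBB
BBBBBBBBB
After op 5 paint(0,5,Y):
BBBBBYBBB
BBYYYBBBB
BBYYYBBBB
BBYYYKKBB
BBBBBKKBB
BBWYBKKBB
BBBBBKKBB
BBBBBBBBB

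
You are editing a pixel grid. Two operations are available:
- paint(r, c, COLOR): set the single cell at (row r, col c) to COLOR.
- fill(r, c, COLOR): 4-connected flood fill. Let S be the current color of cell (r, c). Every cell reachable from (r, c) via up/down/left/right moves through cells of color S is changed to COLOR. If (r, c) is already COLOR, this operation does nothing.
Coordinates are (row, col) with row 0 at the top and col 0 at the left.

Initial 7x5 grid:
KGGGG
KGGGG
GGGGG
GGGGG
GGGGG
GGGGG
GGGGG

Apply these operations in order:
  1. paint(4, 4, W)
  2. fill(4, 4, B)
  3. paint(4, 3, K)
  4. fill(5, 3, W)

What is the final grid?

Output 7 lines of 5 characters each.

Answer: KWWWW
KWWWW
WWWWW
WWWWW
WWWKB
WWWWW
WWWWW

Derivation:
After op 1 paint(4,4,W):
KGGGG
KGGGG
GGGGG
GGGGG
GGGGW
GGGGG
GGGGG
After op 2 fill(4,4,B) [1 cells changed]:
KGGGG
KGGGG
GGGGG
GGGGG
GGGGB
GGGGG
GGGGG
After op 3 paint(4,3,K):
KGGGG
KGGGG
GGGGG
GGGGG
GGGKB
GGGGG
GGGGG
After op 4 fill(5,3,W) [31 cells changed]:
KWWWW
KWWWW
WWWWW
WWWWW
WWWKB
WWWWW
WWWWW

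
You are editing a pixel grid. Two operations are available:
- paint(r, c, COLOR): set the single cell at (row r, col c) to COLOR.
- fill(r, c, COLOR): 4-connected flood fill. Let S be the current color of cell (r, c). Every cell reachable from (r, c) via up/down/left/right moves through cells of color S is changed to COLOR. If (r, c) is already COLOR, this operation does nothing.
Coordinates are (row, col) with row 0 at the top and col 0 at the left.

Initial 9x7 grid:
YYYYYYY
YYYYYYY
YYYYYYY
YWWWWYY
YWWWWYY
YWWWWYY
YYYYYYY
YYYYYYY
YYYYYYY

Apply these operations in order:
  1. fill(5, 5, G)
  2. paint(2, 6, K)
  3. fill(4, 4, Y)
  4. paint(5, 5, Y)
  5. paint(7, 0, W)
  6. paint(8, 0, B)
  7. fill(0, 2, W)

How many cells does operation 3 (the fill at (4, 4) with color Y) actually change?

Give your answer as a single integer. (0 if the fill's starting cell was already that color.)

After op 1 fill(5,5,G) [51 cells changed]:
GGGGGGG
GGGGGGG
GGGGGGG
GWWWWGG
GWWWWGG
GWWWWGG
GGGGGGG
GGGGGGG
GGGGGGG
After op 2 paint(2,6,K):
GGGGGGG
GGGGGGG
GGGGGGK
GWWWWGG
GWWWWGG
GWWWWGG
GGGGGGG
GGGGGGG
GGGGGGG
After op 3 fill(4,4,Y) [12 cells changed]:
GGGGGGG
GGGGGGG
GGGGGGK
GYYYYGG
GYYYYGG
GYYYYGG
GGGGGGG
GGGGGGG
GGGGGGG

Answer: 12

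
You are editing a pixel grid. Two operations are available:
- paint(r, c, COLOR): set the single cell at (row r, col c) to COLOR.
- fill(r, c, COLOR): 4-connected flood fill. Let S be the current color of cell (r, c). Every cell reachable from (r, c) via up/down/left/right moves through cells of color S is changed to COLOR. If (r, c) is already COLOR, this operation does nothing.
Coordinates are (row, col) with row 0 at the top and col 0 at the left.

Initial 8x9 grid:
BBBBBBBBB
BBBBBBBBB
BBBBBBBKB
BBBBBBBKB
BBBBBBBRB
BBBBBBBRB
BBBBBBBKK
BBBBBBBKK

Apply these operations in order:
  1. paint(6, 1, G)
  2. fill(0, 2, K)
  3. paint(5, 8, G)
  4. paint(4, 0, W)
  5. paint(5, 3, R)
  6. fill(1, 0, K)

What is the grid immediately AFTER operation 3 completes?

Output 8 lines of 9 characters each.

After op 1 paint(6,1,G):
BBBBBBBBB
BBBBBBBBB
BBBBBBBKB
BBBBBBBKB
BBBBBBBRB
BBBBBBBRB
BGBBBBBKK
BBBBBBBKK
After op 2 fill(0,2,K) [63 cells changed]:
KKKKKKKKK
KKKKKKKKK
KKKKKKKKK
KKKKKKKKK
KKKKKKKRK
KKKKKKKRK
KGKKKKKKK
KKKKKKKKK
After op 3 paint(5,8,G):
KKKKKKKKK
KKKKKKKKK
KKKKKKKKK
KKKKKKKKK
KKKKKKKRK
KKKKKKKRG
KGKKKKKKK
KKKKKKKKK

Answer: KKKKKKKKK
KKKKKKKKK
KKKKKKKKK
KKKKKKKKK
KKKKKKKRK
KKKKKKKRG
KGKKKKKKK
KKKKKKKKK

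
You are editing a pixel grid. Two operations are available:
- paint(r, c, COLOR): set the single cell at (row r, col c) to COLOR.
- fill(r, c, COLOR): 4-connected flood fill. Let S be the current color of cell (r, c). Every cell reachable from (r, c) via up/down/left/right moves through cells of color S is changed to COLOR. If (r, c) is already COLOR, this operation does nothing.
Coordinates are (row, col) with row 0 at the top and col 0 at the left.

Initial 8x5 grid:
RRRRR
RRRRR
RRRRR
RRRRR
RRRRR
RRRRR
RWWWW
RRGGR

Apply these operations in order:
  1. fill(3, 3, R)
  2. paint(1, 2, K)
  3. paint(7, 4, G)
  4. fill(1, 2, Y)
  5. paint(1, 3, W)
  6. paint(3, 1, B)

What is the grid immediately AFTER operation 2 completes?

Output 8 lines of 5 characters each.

After op 1 fill(3,3,R) [0 cells changed]:
RRRRR
RRRRR
RRRRR
RRRRR
RRRRR
RRRRR
RWWWW
RRGGR
After op 2 paint(1,2,K):
RRRRR
RRKRR
RRRRR
RRRRR
RRRRR
RRRRR
RWWWW
RRGGR

Answer: RRRRR
RRKRR
RRRRR
RRRRR
RRRRR
RRRRR
RWWWW
RRGGR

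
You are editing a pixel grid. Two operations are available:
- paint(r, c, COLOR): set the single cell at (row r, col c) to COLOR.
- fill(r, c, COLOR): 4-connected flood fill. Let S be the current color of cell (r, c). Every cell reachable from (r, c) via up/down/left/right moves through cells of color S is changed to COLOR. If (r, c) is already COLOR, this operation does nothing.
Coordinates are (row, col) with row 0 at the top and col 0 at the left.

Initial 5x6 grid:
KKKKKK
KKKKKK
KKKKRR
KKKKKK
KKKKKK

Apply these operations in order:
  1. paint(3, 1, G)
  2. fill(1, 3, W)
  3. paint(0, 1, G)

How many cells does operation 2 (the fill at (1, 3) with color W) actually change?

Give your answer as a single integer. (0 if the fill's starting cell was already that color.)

After op 1 paint(3,1,G):
KKKKKK
KKKKKK
KKKKRR
KGKKKK
KKKKKK
After op 2 fill(1,3,W) [27 cells changed]:
WWWWWW
WWWWWW
WWWWRR
WGWWWW
WWWWWW

Answer: 27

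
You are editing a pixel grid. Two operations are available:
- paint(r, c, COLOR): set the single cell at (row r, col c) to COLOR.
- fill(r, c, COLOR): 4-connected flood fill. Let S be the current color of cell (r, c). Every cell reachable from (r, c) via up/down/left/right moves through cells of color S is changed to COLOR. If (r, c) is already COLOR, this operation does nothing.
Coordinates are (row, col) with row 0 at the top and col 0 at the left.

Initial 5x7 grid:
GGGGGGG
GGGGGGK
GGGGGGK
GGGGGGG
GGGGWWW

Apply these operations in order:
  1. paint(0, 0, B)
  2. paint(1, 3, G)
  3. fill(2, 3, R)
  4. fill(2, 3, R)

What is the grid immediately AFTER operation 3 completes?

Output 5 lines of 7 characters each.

After op 1 paint(0,0,B):
BGGGGGG
GGGGGGK
GGGGGGK
GGGGGGG
GGGGWWW
After op 2 paint(1,3,G):
BGGGGGG
GGGGGGK
GGGGGGK
GGGGGGG
GGGGWWW
After op 3 fill(2,3,R) [29 cells changed]:
BRRRRRR
RRRRRRK
RRRRRRK
RRRRRRR
RRRRWWW

Answer: BRRRRRR
RRRRRRK
RRRRRRK
RRRRRRR
RRRRWWW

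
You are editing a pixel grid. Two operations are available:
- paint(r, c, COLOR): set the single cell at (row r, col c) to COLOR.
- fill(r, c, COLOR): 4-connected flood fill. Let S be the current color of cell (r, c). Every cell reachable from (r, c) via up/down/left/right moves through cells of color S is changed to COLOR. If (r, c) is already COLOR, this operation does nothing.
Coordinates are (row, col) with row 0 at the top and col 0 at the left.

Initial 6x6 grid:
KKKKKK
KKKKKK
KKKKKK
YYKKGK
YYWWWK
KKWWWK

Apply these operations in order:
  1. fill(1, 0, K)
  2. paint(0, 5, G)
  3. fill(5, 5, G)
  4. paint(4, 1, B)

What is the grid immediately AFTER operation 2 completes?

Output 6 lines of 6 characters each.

Answer: KKKKKG
KKKKKK
KKKKKK
YYKKGK
YYWWWK
KKWWWK

Derivation:
After op 1 fill(1,0,K) [0 cells changed]:
KKKKKK
KKKKKK
KKKKKK
YYKKGK
YYWWWK
KKWWWK
After op 2 paint(0,5,G):
KKKKKG
KKKKKK
KKKKKK
YYKKGK
YYWWWK
KKWWWK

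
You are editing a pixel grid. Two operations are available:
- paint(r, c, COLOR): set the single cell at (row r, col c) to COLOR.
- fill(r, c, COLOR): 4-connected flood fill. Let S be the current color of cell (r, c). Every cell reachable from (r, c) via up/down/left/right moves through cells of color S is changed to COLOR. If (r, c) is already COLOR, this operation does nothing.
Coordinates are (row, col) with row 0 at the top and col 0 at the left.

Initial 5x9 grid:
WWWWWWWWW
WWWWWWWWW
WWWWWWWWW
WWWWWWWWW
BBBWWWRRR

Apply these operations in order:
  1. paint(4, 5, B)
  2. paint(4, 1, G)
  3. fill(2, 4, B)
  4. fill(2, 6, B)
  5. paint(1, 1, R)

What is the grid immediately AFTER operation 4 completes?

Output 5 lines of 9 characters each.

After op 1 paint(4,5,B):
WWWWWWWWW
WWWWWWWWW
WWWWWWWWW
WWWWWWWWW
BBBWWBRRR
After op 2 paint(4,1,G):
WWWWWWWWW
WWWWWWWWW
WWWWWWWWW
WWWWWWWWW
BGBWWBRRR
After op 3 fill(2,4,B) [38 cells changed]:
BBBBBBBBB
BBBBBBBBB
BBBBBBBBB
BBBBBBBBB
BGBBBBRRR
After op 4 fill(2,6,B) [0 cells changed]:
BBBBBBBBB
BBBBBBBBB
BBBBBBBBB
BBBBBBBBB
BGBBBBRRR

Answer: BBBBBBBBB
BBBBBBBBB
BBBBBBBBB
BBBBBBBBB
BGBBBBRRR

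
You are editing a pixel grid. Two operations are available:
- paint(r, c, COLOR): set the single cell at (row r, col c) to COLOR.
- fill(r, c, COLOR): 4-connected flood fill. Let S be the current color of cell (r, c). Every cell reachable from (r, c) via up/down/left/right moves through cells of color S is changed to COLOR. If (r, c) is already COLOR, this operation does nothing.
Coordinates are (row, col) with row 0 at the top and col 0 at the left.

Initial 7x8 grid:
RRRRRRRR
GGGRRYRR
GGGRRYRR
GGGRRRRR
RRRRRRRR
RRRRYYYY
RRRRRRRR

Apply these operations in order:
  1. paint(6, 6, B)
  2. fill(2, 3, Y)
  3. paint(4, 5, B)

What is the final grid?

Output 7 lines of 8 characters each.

Answer: YYYYYYYY
GGGYYYYY
GGGYYYYY
GGGYYYYY
YYYYYBYY
YYYYYYYY
YYYYYYBR

Derivation:
After op 1 paint(6,6,B):
RRRRRRRR
GGGRRYRR
GGGRRYRR
GGGRRRRR
RRRRRRRR
RRRRYYYY
RRRRRRBR
After op 2 fill(2,3,Y) [39 cells changed]:
YYYYYYYY
GGGYYYYY
GGGYYYYY
GGGYYYYY
YYYYYYYY
YYYYYYYY
YYYYYYBR
After op 3 paint(4,5,B):
YYYYYYYY
GGGYYYYY
GGGYYYYY
GGGYYYYY
YYYYYBYY
YYYYYYYY
YYYYYYBR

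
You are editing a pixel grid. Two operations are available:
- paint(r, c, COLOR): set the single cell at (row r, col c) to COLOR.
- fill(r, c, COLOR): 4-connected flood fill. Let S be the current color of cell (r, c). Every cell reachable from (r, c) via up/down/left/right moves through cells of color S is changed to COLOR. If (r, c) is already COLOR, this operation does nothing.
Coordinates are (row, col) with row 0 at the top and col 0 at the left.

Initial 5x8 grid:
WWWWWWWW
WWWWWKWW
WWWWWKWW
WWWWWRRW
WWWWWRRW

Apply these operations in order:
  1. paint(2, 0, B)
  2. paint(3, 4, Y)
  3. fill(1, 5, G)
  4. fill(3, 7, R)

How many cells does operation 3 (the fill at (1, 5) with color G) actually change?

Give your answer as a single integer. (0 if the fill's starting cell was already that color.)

After op 1 paint(2,0,B):
WWWWWWWW
WWWWWKWW
BWWWWKWW
WWWWWRRW
WWWWWRRW
After op 2 paint(3,4,Y):
WWWWWWWW
WWWWWKWW
BWWWWKWW
WWWWYRRW
WWWWWRRW
After op 3 fill(1,5,G) [2 cells changed]:
WWWWWWWW
WWWWWGWW
BWWWWGWW
WWWWYRRW
WWWWWRRW

Answer: 2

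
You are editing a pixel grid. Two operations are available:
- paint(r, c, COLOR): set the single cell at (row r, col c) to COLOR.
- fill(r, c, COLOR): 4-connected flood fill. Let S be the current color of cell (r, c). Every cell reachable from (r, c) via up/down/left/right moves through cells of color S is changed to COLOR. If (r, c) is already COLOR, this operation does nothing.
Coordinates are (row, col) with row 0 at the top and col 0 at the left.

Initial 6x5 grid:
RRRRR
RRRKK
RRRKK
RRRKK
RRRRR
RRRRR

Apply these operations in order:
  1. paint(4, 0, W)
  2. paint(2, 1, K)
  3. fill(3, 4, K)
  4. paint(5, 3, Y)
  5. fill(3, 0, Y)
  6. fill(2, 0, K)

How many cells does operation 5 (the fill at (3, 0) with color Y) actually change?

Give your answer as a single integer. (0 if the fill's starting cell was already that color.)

Answer: 21

Derivation:
After op 1 paint(4,0,W):
RRRRR
RRRKK
RRRKK
RRRKK
WRRRR
RRRRR
After op 2 paint(2,1,K):
RRRRR
RRRKK
RKRKK
RRRKK
WRRRR
RRRRR
After op 3 fill(3,4,K) [0 cells changed]:
RRRRR
RRRKK
RKRKK
RRRKK
WRRRR
RRRRR
After op 4 paint(5,3,Y):
RRRRR
RRRKK
RKRKK
RRRKK
WRRRR
RRRYR
After op 5 fill(3,0,Y) [21 cells changed]:
YYYYY
YYYKK
YKYKK
YYYKK
WYYYY
YYYYY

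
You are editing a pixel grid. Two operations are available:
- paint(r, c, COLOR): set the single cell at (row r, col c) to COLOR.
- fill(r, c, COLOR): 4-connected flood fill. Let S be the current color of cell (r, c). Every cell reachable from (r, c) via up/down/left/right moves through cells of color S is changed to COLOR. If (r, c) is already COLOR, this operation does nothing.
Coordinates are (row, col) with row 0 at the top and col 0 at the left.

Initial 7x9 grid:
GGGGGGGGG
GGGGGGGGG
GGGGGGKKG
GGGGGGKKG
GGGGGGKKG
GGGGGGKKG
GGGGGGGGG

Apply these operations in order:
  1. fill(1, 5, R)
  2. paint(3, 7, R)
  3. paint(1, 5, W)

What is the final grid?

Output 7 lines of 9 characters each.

Answer: RRRRRRRRR
RRRRRWRRR
RRRRRRKKR
RRRRRRKRR
RRRRRRKKR
RRRRRRKKR
RRRRRRRRR

Derivation:
After op 1 fill(1,5,R) [55 cells changed]:
RRRRRRRRR
RRRRRRRRR
RRRRRRKKR
RRRRRRKKR
RRRRRRKKR
RRRRRRKKR
RRRRRRRRR
After op 2 paint(3,7,R):
RRRRRRRRR
RRRRRRRRR
RRRRRRKKR
RRRRRRKRR
RRRRRRKKR
RRRRRRKKR
RRRRRRRRR
After op 3 paint(1,5,W):
RRRRRRRRR
RRRRRWRRR
RRRRRRKKR
RRRRRRKRR
RRRRRRKKR
RRRRRRKKR
RRRRRRRRR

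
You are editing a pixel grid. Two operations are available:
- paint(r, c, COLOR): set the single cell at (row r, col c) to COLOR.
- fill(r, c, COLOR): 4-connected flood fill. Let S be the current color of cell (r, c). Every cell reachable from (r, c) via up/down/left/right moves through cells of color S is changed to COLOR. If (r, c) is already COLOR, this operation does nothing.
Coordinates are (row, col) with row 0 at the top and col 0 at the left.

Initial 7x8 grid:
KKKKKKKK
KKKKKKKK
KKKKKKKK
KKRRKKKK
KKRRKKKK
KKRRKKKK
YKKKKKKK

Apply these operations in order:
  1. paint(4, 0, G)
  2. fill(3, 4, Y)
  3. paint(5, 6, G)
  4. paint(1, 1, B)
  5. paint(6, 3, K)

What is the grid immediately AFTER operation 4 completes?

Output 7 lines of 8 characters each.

After op 1 paint(4,0,G):
KKKKKKKK
KKKKKKKK
KKKKKKKK
KKRRKKKK
GKRRKKKK
KKRRKKKK
YKKKKKKK
After op 2 fill(3,4,Y) [48 cells changed]:
YYYYYYYY
YYYYYYYY
YYYYYYYY
YYRRYYYY
GYRRYYYY
YYRRYYYY
YYYYYYYY
After op 3 paint(5,6,G):
YYYYYYYY
YYYYYYYY
YYYYYYYY
YYRRYYYY
GYRRYYYY
YYRRYYGY
YYYYYYYY
After op 4 paint(1,1,B):
YYYYYYYY
YBYYYYYY
YYYYYYYY
YYRRYYYY
GYRRYYYY
YYRRYYGY
YYYYYYYY

Answer: YYYYYYYY
YBYYYYYY
YYYYYYYY
YYRRYYYY
GYRRYYYY
YYRRYYGY
YYYYYYYY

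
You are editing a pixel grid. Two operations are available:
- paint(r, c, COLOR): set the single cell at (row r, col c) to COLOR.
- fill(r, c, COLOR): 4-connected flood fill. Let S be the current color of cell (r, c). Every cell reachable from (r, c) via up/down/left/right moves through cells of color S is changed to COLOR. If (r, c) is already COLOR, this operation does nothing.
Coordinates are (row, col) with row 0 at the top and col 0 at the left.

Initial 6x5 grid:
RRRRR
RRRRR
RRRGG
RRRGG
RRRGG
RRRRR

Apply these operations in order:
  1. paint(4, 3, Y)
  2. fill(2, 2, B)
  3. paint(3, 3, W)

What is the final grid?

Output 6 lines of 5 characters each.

After op 1 paint(4,3,Y):
RRRRR
RRRRR
RRRGG
RRRGG
RRRYG
RRRRR
After op 2 fill(2,2,B) [24 cells changed]:
BBBBB
BBBBB
BBBGG
BBBGG
BBBYG
BBBBB
After op 3 paint(3,3,W):
BBBBB
BBBBB
BBBGG
BBBWG
BBBYG
BBBBB

Answer: BBBBB
BBBBB
BBBGG
BBBWG
BBBYG
BBBBB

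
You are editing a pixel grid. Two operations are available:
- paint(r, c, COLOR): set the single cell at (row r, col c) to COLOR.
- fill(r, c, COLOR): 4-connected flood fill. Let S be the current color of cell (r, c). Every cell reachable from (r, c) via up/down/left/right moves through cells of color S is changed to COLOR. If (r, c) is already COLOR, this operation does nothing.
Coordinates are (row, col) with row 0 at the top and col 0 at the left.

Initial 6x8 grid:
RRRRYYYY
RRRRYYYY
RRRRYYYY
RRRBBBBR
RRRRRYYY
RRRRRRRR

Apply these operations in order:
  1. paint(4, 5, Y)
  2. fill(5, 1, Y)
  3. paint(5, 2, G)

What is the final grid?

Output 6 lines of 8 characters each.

After op 1 paint(4,5,Y):
RRRRYYYY
RRRRYYYY
RRRRYYYY
RRRBBBBR
RRRRRYYY
RRRRRRRR
After op 2 fill(5,1,Y) [28 cells changed]:
YYYYYYYY
YYYYYYYY
YYYYYYYY
YYYBBBBR
YYYYYYYY
YYYYYYYY
After op 3 paint(5,2,G):
YYYYYYYY
YYYYYYYY
YYYYYYYY
YYYBBBBR
YYYYYYYY
YYGYYYYY

Answer: YYYYYYYY
YYYYYYYY
YYYYYYYY
YYYBBBBR
YYYYYYYY
YYGYYYYY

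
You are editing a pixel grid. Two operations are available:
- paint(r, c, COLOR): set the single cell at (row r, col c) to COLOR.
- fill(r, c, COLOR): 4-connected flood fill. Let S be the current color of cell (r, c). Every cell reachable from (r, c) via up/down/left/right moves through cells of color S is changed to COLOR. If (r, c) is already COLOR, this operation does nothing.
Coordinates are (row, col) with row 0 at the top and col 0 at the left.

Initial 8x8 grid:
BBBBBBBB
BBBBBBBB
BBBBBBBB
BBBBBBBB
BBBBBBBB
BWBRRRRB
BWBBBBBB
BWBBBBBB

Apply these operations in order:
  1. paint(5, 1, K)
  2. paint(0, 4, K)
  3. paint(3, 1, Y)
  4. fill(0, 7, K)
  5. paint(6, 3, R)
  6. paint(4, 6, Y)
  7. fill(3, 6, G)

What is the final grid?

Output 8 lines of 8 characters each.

After op 1 paint(5,1,K):
BBBBBBBB
BBBBBBBB
BBBBBBBB
BBBBBBBB
BBBBBBBB
BKBRRRRB
BWBBBBBB
BWBBBBBB
After op 2 paint(0,4,K):
BBBBKBBB
BBBBBBBB
BBBBBBBB
BBBBBBBB
BBBBBBBB
BKBRRRRB
BWBBBBBB
BWBBBBBB
After op 3 paint(3,1,Y):
BBBBKBBB
BBBBBBBB
BBBBBBBB
BYBBBBBB
BBBBBBBB
BKBRRRRB
BWBBBBBB
BWBBBBBB
After op 4 fill(0,7,K) [55 cells changed]:
KKKKKKKK
KKKKKKKK
KKKKKKKK
KYKKKKKK
KKKKKKKK
KKKRRRRK
KWKKKKKK
KWKKKKKK
After op 5 paint(6,3,R):
KKKKKKKK
KKKKKKKK
KKKKKKKK
KYKKKKKK
KKKKKKKK
KKKRRRRK
KWKRKKKK
KWKKKKKK
After op 6 paint(4,6,Y):
KKKKKKKK
KKKKKKKK
KKKKKKKK
KYKKKKKK
KKKKKKYK
KKKRRRRK
KWKRKKKK
KWKKKKKK
After op 7 fill(3,6,G) [55 cells changed]:
GGGGGGGG
GGGGGGGG
GGGGGGGG
GYGGGGGG
GGGGGGYG
GGGRRRRG
GWGRGGGG
GWGGGGGG

Answer: GGGGGGGG
GGGGGGGG
GGGGGGGG
GYGGGGGG
GGGGGGYG
GGGRRRRG
GWGRGGGG
GWGGGGGG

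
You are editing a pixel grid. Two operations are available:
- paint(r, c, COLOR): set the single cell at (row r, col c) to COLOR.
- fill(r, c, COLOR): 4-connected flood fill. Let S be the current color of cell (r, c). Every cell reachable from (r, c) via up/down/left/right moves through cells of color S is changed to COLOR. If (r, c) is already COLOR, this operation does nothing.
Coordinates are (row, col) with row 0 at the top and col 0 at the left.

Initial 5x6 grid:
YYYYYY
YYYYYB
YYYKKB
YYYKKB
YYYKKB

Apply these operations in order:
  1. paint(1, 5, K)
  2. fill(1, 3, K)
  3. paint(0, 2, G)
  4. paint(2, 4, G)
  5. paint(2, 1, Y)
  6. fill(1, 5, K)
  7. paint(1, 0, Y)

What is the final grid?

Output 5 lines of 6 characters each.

After op 1 paint(1,5,K):
YYYYYY
YYYYYK
YYYKKB
YYYKKB
YYYKKB
After op 2 fill(1,3,K) [20 cells changed]:
KKKKKK
KKKKKK
KKKKKB
KKKKKB
KKKKKB
After op 3 paint(0,2,G):
KKGKKK
KKKKKK
KKKKKB
KKKKKB
KKKKKB
After op 4 paint(2,4,G):
KKGKKK
KKKKKK
KKKKGB
KKKKKB
KKKKKB
After op 5 paint(2,1,Y):
KKGKKK
KKKKKK
KYKKGB
KKKKKB
KKKKKB
After op 6 fill(1,5,K) [0 cells changed]:
KKGKKK
KKKKKK
KYKKGB
KKKKKB
KKKKKB
After op 7 paint(1,0,Y):
KKGKKK
YKKKKK
KYKKGB
KKKKKB
KKKKKB

Answer: KKGKKK
YKKKKK
KYKKGB
KKKKKB
KKKKKB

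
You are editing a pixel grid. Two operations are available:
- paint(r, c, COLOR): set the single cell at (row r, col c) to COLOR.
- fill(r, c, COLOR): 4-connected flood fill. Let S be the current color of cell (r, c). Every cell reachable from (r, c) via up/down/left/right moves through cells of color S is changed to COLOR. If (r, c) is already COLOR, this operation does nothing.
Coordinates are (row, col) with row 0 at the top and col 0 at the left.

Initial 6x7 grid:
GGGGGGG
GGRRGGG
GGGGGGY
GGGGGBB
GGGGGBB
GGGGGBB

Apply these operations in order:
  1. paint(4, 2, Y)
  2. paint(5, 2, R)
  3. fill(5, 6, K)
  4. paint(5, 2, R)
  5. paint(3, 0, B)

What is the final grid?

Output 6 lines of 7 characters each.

After op 1 paint(4,2,Y):
GGGGGGG
GGRRGGG
GGGGGGY
GGGGGBB
GGYGGBB
GGGGGBB
After op 2 paint(5,2,R):
GGGGGGG
GGRRGGG
GGGGGGY
GGGGGBB
GGYGGBB
GGRGGBB
After op 3 fill(5,6,K) [6 cells changed]:
GGGGGGG
GGRRGGG
GGGGGGY
GGGGGKK
GGYGGKK
GGRGGKK
After op 4 paint(5,2,R):
GGGGGGG
GGRRGGG
GGGGGGY
GGGGGKK
GGYGGKK
GGRGGKK
After op 5 paint(3,0,B):
GGGGGGG
GGRRGGG
GGGGGGY
BGGGGKK
GGYGGKK
GGRGGKK

Answer: GGGGGGG
GGRRGGG
GGGGGGY
BGGGGKK
GGYGGKK
GGRGGKK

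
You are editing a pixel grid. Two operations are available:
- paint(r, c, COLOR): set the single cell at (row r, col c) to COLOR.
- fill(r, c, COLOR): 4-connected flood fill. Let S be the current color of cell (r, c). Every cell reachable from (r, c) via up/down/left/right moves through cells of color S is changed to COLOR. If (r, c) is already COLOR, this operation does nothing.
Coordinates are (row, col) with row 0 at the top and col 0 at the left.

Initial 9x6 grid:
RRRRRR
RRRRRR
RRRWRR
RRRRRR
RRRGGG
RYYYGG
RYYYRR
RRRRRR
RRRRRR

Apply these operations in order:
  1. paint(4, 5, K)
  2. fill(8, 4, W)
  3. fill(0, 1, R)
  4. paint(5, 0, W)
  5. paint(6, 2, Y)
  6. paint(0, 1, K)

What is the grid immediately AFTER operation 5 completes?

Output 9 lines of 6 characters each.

After op 1 paint(4,5,K):
RRRRRR
RRRRRR
RRRWRR
RRRRRR
RRRGGK
RYYYGG
RYYYRR
RRRRRR
RRRRRR
After op 2 fill(8,4,W) [42 cells changed]:
WWWWWW
WWWWWW
WWWWWW
WWWWWW
WWWGGK
WYYYGG
WYYYWW
WWWWWW
WWWWWW
After op 3 fill(0,1,R) [43 cells changed]:
RRRRRR
RRRRRR
RRRRRR
RRRRRR
RRRGGK
RYYYGG
RYYYRR
RRRRRR
RRRRRR
After op 4 paint(5,0,W):
RRRRRR
RRRRRR
RRRRRR
RRRRRR
RRRGGK
WYYYGG
RYYYRR
RRRRRR
RRRRRR
After op 5 paint(6,2,Y):
RRRRRR
RRRRRR
RRRRRR
RRRRRR
RRRGGK
WYYYGG
RYYYRR
RRRRRR
RRRRRR

Answer: RRRRRR
RRRRRR
RRRRRR
RRRRRR
RRRGGK
WYYYGG
RYYYRR
RRRRRR
RRRRRR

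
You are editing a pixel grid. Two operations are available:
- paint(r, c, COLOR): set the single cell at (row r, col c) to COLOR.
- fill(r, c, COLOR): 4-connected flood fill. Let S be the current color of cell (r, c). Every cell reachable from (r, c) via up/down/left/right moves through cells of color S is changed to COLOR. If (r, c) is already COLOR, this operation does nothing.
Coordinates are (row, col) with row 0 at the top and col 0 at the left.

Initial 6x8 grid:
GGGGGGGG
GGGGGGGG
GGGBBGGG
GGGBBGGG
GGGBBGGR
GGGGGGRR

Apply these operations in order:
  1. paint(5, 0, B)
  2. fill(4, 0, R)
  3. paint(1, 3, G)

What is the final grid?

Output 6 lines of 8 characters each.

After op 1 paint(5,0,B):
GGGGGGGG
GGGGGGGG
GGGBBGGG
GGGBBGGG
GGGBBGGR
BGGGGGRR
After op 2 fill(4,0,R) [38 cells changed]:
RRRRRRRR
RRRRRRRR
RRRBBRRR
RRRBBRRR
RRRBBRRR
BRRRRRRR
After op 3 paint(1,3,G):
RRRRRRRR
RRRGRRRR
RRRBBRRR
RRRBBRRR
RRRBBRRR
BRRRRRRR

Answer: RRRRRRRR
RRRGRRRR
RRRBBRRR
RRRBBRRR
RRRBBRRR
BRRRRRRR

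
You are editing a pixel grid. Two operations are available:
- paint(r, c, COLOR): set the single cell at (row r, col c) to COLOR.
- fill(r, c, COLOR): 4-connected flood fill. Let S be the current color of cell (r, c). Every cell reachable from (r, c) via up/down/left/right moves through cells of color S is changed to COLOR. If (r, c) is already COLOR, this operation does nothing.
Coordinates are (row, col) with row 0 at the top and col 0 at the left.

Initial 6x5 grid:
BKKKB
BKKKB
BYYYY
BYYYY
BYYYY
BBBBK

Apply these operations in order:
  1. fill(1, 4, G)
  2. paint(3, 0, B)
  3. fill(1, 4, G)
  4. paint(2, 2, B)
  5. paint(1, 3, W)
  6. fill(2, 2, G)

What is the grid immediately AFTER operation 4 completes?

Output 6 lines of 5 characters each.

Answer: BKKKG
BKKKG
BYBYY
BYYYY
BYYYY
BBBBK

Derivation:
After op 1 fill(1,4,G) [2 cells changed]:
BKKKG
BKKKG
BYYYY
BYYYY
BYYYY
BBBBK
After op 2 paint(3,0,B):
BKKKG
BKKKG
BYYYY
BYYYY
BYYYY
BBBBK
After op 3 fill(1,4,G) [0 cells changed]:
BKKKG
BKKKG
BYYYY
BYYYY
BYYYY
BBBBK
After op 4 paint(2,2,B):
BKKKG
BKKKG
BYBYY
BYYYY
BYYYY
BBBBK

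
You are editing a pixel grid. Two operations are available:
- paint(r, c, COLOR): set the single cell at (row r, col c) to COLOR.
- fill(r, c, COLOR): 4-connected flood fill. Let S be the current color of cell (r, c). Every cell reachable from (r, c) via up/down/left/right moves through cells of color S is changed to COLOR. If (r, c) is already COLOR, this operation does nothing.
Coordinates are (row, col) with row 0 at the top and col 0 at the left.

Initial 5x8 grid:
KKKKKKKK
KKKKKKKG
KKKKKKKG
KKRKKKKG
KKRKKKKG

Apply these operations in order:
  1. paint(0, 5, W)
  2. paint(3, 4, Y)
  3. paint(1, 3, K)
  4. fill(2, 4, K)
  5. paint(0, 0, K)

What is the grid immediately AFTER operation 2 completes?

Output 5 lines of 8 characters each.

After op 1 paint(0,5,W):
KKKKKWKK
KKKKKKKG
KKKKKKKG
KKRKKKKG
KKRKKKKG
After op 2 paint(3,4,Y):
KKKKKWKK
KKKKKKKG
KKKKKKKG
KKRKYKKG
KKRKKKKG

Answer: KKKKKWKK
KKKKKKKG
KKKKKKKG
KKRKYKKG
KKRKKKKG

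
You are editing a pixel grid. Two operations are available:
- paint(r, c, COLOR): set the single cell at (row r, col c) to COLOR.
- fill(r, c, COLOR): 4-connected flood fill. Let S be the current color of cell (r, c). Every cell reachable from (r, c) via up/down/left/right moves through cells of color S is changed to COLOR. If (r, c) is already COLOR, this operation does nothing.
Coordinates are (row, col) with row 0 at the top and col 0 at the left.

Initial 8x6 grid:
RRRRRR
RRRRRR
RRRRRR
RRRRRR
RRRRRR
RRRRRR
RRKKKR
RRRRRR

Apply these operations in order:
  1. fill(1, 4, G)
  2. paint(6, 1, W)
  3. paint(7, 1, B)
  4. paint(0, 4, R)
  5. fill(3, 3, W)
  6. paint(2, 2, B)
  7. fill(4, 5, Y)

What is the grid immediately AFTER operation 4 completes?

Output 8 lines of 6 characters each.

Answer: GGGGRG
GGGGGG
GGGGGG
GGGGGG
GGGGGG
GGGGGG
GWKKKG
GBGGGG

Derivation:
After op 1 fill(1,4,G) [45 cells changed]:
GGGGGG
GGGGGG
GGGGGG
GGGGGG
GGGGGG
GGGGGG
GGKKKG
GGGGGG
After op 2 paint(6,1,W):
GGGGGG
GGGGGG
GGGGGG
GGGGGG
GGGGGG
GGGGGG
GWKKKG
GGGGGG
After op 3 paint(7,1,B):
GGGGGG
GGGGGG
GGGGGG
GGGGGG
GGGGGG
GGGGGG
GWKKKG
GBGGGG
After op 4 paint(0,4,R):
GGGGRG
GGGGGG
GGGGGG
GGGGGG
GGGGGG
GGGGGG
GWKKKG
GBGGGG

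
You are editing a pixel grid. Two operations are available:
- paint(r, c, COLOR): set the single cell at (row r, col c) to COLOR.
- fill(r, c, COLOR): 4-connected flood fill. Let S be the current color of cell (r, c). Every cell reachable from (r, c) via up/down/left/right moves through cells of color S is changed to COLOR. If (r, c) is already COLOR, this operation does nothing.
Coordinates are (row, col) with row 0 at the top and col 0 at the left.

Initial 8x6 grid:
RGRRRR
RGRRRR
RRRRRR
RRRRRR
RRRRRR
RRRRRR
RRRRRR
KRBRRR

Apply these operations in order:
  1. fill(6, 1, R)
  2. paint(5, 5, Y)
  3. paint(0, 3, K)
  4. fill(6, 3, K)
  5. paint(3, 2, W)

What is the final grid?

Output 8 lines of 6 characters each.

After op 1 fill(6,1,R) [0 cells changed]:
RGRRRR
RGRRRR
RRRRRR
RRRRRR
RRRRRR
RRRRRR
RRRRRR
KRBRRR
After op 2 paint(5,5,Y):
RGRRRR
RGRRRR
RRRRRR
RRRRRR
RRRRRR
RRRRRY
RRRRRR
KRBRRR
After op 3 paint(0,3,K):
RGRKRR
RGRRRR
RRRRRR
RRRRRR
RRRRRR
RRRRRY
RRRRRR
KRBRRR
After op 4 fill(6,3,K) [42 cells changed]:
KGKKKK
KGKKKK
KKKKKK
KKKKKK
KKKKKK
KKKKKY
KKKKKK
KKBKKK
After op 5 paint(3,2,W):
KGKKKK
KGKKKK
KKKKKK
KKWKKK
KKKKKK
KKKKKY
KKKKKK
KKBKKK

Answer: KGKKKK
KGKKKK
KKKKKK
KKWKKK
KKKKKK
KKKKKY
KKKKKK
KKBKKK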